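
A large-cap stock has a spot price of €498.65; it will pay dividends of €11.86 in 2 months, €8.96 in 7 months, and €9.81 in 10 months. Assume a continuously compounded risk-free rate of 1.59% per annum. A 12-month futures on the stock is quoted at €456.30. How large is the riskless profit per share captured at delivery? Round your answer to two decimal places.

PV(dividends) I = 11.86·e^(−0.0159·2/12) + 8.96·e^(−0.0159·7/12) + 9.81·e^(−0.0159·10/12) = 30.3868
Fair futures F* = (S − I)·e^(rT) = (498.65 − 30.3868)·e^0.015900 = 468.2632 × 1.016027 = 475.7681
Market €456.30 < fair 475.7681: forward underpriced → reverse cash-and-carry (short the stock, invest proceeds at r, pay the dividends, go long the forward).
Profit at T = |F_mkt − F*| = |456.30 − 475.7681| = €19.47 per share

€19.47 per share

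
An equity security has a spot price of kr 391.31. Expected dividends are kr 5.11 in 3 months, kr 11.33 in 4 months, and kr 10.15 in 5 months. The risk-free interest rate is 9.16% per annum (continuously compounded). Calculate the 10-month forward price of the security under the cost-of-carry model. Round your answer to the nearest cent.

kr 394.55

PV(dividends) I = 5.11·e^(−0.0916·3/12) + 11.33·e^(−0.0916·4/12) + 10.15·e^(−0.0916·5/12)
I = 4.9943 + 10.9893 + 9.7699 = 25.7535
F = (S − I)·e^(rT) = (391.31 − 25.7535) · e^(0.0916·10/12)
= 365.5565 · e^0.076333 = 365.5565 × 1.079322 = kr 394.55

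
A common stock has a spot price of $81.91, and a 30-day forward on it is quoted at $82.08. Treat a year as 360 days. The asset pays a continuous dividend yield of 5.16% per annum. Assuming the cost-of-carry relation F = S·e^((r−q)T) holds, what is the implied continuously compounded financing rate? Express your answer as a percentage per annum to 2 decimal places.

7.65%

From F = S·e^((r−q)T): (r − q) = ln(F/S)/T
ln(82.08/81.91) = ln(1.002075) = 0.002073
(r − q) = 0.002073 / (30/360) = 0.024876
r = ln(F/S)/T + q = 0.024876 + 0.0516 = 0.076476
r = 7.65%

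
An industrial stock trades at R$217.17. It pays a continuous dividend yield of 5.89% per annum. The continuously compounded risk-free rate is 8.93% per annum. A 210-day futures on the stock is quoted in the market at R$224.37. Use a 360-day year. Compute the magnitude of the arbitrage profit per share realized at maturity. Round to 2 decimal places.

Fair futures: F* = S·e^(carry·T), with carry = (r − q) = 0.0893 − 0.0589 = 0.0304
F* = 217.17 · e^(0.0304 × 210/360) = 217.17 · e^0.017733 = 217.17 × 1.017891 = R$221.0554
Market R$224.37 > fair R$221.0554: forward overpriced → cash-and-carry (buy spot, short the forward).
At maturity, profit = |F_mkt − F*| = |224.37 − 221.0554| = R$3.31 per share

R$3.31 per share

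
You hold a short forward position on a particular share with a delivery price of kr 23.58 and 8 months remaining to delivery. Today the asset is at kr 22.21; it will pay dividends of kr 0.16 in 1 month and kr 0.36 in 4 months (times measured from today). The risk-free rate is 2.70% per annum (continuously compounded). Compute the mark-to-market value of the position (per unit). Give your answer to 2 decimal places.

kr 1.47

PV(remaining dividends) I = 0.16·e^(−0.0270·1/12) + 0.36·e^(−0.0270·4/12) = 0.5164
Current forward F = (S − I)·e^(rT) = (22.21 − 0.5164)·e^(0.0270·8/12) = 21.6936 × 1.018163 = 22.0876
Value (long) = (F − K)·e^(−rT) = (22.0876 − 23.58) × 0.982161 = -1.4658
Short position value = −(long value) = kr 1.47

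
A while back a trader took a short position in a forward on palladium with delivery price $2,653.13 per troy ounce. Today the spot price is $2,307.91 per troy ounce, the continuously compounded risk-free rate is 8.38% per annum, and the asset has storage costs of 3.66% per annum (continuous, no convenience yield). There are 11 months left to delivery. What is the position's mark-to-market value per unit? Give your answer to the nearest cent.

Current fair forward for the remaining 11 months: F = S·e^((r + u)·T), (r + u) = 0.0838 + 0.0366 = 0.1204
F = 2307.91 · e^(0.1204 × 11/12) = 2307.91 × 1.11668745 = 2577.2141
Value of long forward = (F − K)·e^(−rT) = (2577.2141 − 2653.13) · e^(−0.0838·11/12)
= -75.9159 × 0.92605962 = -70.30
Short position value = −(long value) = $70.30

$70.30 per troy ounce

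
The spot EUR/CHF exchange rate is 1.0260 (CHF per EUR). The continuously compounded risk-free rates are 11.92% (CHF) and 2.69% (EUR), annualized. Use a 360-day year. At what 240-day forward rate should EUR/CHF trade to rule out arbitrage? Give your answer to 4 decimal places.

1.0911

F = S·e^((r_CHF − r_EUR)T) = 1.0260 · e^((0.1192 − 0.0269) × 240/360)
= 1.0260 · e^0.061533 = 1.0260 × 1.063466
F = 1.0911 CHF per EUR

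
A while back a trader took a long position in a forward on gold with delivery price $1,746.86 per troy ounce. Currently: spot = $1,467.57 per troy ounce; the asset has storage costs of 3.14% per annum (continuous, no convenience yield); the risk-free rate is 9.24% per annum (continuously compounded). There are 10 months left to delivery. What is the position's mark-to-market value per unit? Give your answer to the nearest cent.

Current fair forward for the remaining 10 months: F = S·e^((r + u)·T), (r + u) = 0.0924 + 0.0314 = 0.1238
F = 1467.57 · e^(0.1238 × 10/12) = 1467.57 × 1.10867617 = 1627.0599
Value of long forward = (F − K)·e^(−rT) = (1627.0599 − 1746.86) · e^(−0.0924·10/12)
= -119.8001 × 0.92588985 = -110.92

-$110.92 per troy ounce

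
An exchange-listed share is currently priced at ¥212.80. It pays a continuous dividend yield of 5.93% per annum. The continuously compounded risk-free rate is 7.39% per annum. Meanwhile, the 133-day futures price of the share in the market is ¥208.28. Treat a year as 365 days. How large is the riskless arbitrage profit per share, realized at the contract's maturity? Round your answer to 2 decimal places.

Fair futures: F* = S·e^(carry·T), with carry = (r − q) = 0.0739 − 0.0593 = 0.0146
F* = 212.80 · e^(0.0146 × 133/365) = 212.80 · e^0.005320 = 212.80 × 1.005334 = ¥213.9351
Market ¥208.28 < fair ¥213.9351: forward underpriced → reverse cash-and-carry (short spot, go long the forward).
At maturity, profit = |F_mkt − F*| = |208.28 − 213.9351| = ¥5.66 per share

¥5.66 per share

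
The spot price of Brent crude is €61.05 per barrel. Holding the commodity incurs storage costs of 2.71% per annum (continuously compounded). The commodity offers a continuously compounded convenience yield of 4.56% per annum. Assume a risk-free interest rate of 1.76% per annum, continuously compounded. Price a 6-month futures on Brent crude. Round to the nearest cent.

€61.02 per barrel

Net carry = r + u − y = 0.0176 + 0.0271 − 0.0456 = -0.0009
F = S·e^((r+u−y)T) = 61.05 · e^(-0.0009 × 6/12) = 61.05 · e^-0.000450
= 61.05 × 0.999550 = €61.02 per barrel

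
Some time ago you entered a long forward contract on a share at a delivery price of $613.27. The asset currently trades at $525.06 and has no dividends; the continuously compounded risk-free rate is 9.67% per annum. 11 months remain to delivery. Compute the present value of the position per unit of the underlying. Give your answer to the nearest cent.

-$36.19

Current fair forward for the remaining 11 months: F = S·e^(r·T), r = 0.0967
F = 525.06 · e^(0.0967 × 11/12) = 525.06 × 1.092689 = 573.7273
Value of long forward = (F − K)·e^(−rT) = (573.7273 − 613.27) · e^(−0.0967·11/12)
= -39.5427 × 0.915173 = -36.19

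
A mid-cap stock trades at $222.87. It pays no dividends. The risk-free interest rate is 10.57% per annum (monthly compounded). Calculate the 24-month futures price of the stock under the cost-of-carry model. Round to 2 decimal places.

F = S · (1+r/12)^(12T)
= 222.87 × 1.234263
F = $275.08

$275.08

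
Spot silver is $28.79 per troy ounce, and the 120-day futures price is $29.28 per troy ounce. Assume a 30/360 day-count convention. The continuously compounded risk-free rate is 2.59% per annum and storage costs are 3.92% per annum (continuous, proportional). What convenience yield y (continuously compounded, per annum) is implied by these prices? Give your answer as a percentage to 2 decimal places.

F = S·e^((r+u−y)T) ⇒ (r+u−y) = ln(F/S)/T
ln(29.28/28.79) = 0.016877; /T ⇒ 0.050631
y = r + u − ln(F/S)/T = 0.0259 + 0.0392 − 0.050631 = 0.014469
y = 1.45%

1.45%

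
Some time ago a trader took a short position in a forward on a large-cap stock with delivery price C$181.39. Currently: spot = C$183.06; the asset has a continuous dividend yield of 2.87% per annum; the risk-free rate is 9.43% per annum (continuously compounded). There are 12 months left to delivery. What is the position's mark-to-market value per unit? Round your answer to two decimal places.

Current fair forward for the remaining 12 months: F = S·e^((r − q)·T), (r − q) = 0.0943 − 0.0287 = 0.0656
F = 183.06 · e^(0.0656 × 12/12) = 183.06 × 1.067800 = 195.4715
Value of long forward = (F − K)·e^(−rT) = (195.4715 − 181.39) · e^(−0.0943·12/12)
= 14.0815 × 0.910010 = 12.81
Short position value = −(long value) = -C$12.81

-C$12.81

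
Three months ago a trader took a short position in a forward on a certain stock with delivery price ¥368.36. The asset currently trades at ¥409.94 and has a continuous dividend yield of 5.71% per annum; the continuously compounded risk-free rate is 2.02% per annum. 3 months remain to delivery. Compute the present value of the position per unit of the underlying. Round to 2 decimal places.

Current fair forward for the remaining 3 months: F = S·e^((r − q)·T), (r − q) = 0.0202 − 0.0571 = -0.0369
F = 409.94 · e^(-0.0369 × 3/12) = 409.94 × 0.990817 = 406.1755
Value of long forward = (F − K)·e^(−rT) = (406.1755 − 368.36) · e^(−0.0202·3/12)
= 37.8155 × 0.994963 = 37.63
Short position value = −(long value) = -¥37.63

-¥37.63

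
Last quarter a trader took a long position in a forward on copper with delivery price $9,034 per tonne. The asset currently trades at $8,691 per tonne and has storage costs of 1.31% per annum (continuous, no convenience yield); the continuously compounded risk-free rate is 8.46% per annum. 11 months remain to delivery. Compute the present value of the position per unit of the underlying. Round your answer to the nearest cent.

$436.10 per tonne

Current fair forward for the remaining 11 months: F = S·e^((r + u)·T), (r + u) = 0.0846 + 0.0131 = 0.0977
F = 8691 · e^(0.0977 × 11/12) = 8691 × 1.09369113 = 9505.2696
Value of long forward = (F − K)·e^(−rT) = (9505.2696 − 9034) · e^(−0.0846·11/12)
= 471.2696 × 0.92538075 = 436.10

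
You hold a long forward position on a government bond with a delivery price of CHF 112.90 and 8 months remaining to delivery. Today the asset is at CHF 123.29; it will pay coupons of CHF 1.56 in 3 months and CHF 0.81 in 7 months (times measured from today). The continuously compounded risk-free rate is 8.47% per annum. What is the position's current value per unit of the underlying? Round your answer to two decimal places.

PV(remaining coupons) I = 1.56·e^(−0.0847·3/12) + 0.81·e^(−0.0847·7/12) = 2.2983
Current forward F = (S − I)·e^(rT) = (123.29 − 2.2983)·e^(0.0847·8/12) = 120.9917 × 1.058091 = 128.0202
Value (long) = (F − K)·e^(−rT) = (128.0202 − 112.90) × 0.945098 = 14.2901
Value = CHF 14.29

CHF 14.29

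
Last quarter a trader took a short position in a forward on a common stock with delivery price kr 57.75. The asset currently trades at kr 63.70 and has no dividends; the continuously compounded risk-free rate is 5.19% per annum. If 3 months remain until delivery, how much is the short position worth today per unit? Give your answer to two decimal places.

Current fair forward for the remaining 3 months: F = S·e^(r·T), r = 0.0519
F = 63.70 · e^(0.0519 × 3/12) = 63.70 × 1.013060 = 64.5319
Value of long forward = (F − K)·e^(−rT) = (64.5319 − 57.75) · e^(−0.0519·3/12)
= 6.7819 × 0.987109 = 6.69
Short position value = −(long value) = -kr 6.69

-kr 6.69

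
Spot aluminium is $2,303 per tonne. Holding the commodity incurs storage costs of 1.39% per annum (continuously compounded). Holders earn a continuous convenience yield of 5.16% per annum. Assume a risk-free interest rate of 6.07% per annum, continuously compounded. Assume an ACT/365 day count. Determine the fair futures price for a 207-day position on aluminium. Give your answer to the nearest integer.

$2,333 per tonne

Net carry = r + u − y = 0.0607 + 0.0139 − 0.0516 = 0.0230
F = S·e^((r+u−y)T) = 2303 · e^(0.0230 × 207/365) = 2303 · e^0.013044
= 2303 × 1.013129 = $2,333 per tonne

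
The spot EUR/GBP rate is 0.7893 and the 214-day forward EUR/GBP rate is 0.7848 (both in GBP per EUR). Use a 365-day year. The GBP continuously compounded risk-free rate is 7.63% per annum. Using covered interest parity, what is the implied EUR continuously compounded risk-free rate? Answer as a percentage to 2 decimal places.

F = S·e^((r_GBP − r_EUR)T) ⇒ r_EUR = r_GBP − ln(F/S)/T
ln(0.7848/0.7893) = -0.005718; /(214/365) = -0.009753
r_EUR = 0.0763 + 0.009753 = 0.086053
r_EUR = 8.61%

8.61%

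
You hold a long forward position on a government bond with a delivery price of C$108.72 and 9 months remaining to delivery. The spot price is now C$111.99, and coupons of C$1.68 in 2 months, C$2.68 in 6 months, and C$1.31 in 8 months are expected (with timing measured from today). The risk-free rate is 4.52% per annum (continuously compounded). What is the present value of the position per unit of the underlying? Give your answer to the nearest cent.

C$1.34

PV(remaining coupons) I = 1.68·e^(−0.0452·2/12) + 2.68·e^(−0.0452·6/12) + 1.31·e^(−0.0452·8/12) = 5.5586
Current forward F = (S − I)·e^(rT) = (111.99 − 5.5586)·e^(0.0452·9/12) = 106.4314 × 1.034481 = 110.1013
Value (long) = (F − K)·e^(−rT) = (110.1013 − 108.72) × 0.966668 = 1.3353
Value = C$1.34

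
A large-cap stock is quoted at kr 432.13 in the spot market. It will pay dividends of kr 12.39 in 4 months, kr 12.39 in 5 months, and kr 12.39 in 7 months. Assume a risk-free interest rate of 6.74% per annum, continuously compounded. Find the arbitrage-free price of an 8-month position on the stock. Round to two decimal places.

PV(dividends) I = 12.39·e^(−0.0674·4/12) + 12.39·e^(−0.0674·5/12) + 12.39·e^(−0.0674·7/12)
I = 12.1147 + 12.0469 + 11.9123 = 36.0739
F = (S − I)·e^(rT) = (432.13 − 36.0739) · e^(0.0674·8/12)
= 396.0561 · e^0.044933 = 396.0561 × 1.045958 = kr 414.26

kr 414.26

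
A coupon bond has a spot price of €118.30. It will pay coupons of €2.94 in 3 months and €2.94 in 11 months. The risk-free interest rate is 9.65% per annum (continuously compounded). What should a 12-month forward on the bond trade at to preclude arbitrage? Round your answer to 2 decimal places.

PV(coupons) I = 2.94·e^(−0.0965·3/12) + 2.94·e^(−0.0965·11/12)
I = 2.8699 + 2.6911 = 5.5610
F = (S − I)·e^(rT) = (118.30 − 5.5610) · e^(0.0965·12/12)
= 112.7390 · e^0.096500 = 112.7390 × 1.101310 = €124.16

€124.16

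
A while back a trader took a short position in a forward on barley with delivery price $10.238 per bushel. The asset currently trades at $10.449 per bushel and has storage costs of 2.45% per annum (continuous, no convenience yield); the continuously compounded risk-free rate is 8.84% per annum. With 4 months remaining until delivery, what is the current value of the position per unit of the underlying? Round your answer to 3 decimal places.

-$0.594 per bushel

Current fair forward for the remaining 4 months: F = S·e^((r + u)·T), (r + u) = 0.0884 + 0.0245 = 0.1129
F = 10.449 · e^(0.1129 × 4/12) = 10.449 × 1.038350 = 10.8497
Value of long forward = (F − K)·e^(−rT) = (10.8497 − 10.238) · e^(−0.0884·4/12)
= 0.6117 × 0.970963 = 0.594
Short position value = −(long value) = -$0.594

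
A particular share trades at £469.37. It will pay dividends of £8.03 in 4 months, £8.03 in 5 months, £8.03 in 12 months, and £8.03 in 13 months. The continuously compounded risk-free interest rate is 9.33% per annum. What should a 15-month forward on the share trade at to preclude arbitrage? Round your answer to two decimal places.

£493.63

PV(dividends) I = 8.03·e^(−0.0933·4/12) + 8.03·e^(−0.0933·5/12) + 8.03·e^(−0.0933·12/12) + 8.03·e^(−0.0933·13/12)
I = 7.7841 + 7.7238 + 7.3147 + 7.2580 = 30.0806
F = (S − I)·e^(rT) = (469.37 − 30.0806) · e^(0.0933·15/12)
= 439.2894 · e^0.116625 = 439.2894 × 1.123698 = £493.63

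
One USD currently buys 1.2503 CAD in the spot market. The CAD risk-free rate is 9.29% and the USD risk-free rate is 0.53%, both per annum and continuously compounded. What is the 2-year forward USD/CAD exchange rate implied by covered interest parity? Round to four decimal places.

F = S·e^((r_CAD − r_USD)T) = 1.2503 · e^((0.0929 − 0.0053) × 2)
= 1.2503 · e^0.175200 = 1.2503 × 1.191484
F = 1.4897 CAD per USD

1.4897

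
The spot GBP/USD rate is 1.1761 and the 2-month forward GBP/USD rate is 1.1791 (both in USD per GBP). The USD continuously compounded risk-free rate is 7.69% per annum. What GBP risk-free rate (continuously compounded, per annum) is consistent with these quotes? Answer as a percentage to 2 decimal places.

6.16%

F = S·e^((r_USD − r_GBP)T) ⇒ r_GBP = r_USD − ln(F/S)/T
ln(1.1791/1.1761) = 0.002548; /(2/12) = 0.015288
r_GBP = 0.0769 − 0.015288 = 0.061612
r_GBP = 6.16%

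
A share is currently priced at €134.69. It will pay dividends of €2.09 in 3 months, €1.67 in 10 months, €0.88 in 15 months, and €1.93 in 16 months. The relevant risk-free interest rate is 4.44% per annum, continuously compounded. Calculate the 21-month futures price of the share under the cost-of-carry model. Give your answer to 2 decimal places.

€138.73

PV(dividends) I = 2.09·e^(−0.0444·3/12) + 1.67·e^(−0.0444·10/12) + 0.88·e^(−0.0444·15/12) + 1.93·e^(−0.0444·16/12)
I = 2.0669 + 1.6093 + 0.8325 + 1.8191 = 6.3278
F = (S − I)·e^(rT) = (134.69 − 6.3278) · e^(0.0444·21/12)
= 128.3622 · e^0.077700 = 128.3622 × 1.080798 = €138.73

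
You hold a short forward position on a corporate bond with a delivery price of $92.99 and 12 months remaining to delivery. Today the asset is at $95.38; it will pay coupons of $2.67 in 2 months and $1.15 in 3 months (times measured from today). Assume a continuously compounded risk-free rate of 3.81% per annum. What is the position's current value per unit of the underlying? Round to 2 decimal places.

PV(remaining coupons) I = 2.67·e^(−0.0381·2/12) + 1.15·e^(−0.0381·3/12) = 3.7922
Current forward F = (S − I)·e^(rT) = (95.38 − 3.7922)·e^(0.0381·12/12) = 91.5878 × 1.038835 = 95.1446
Value (long) = (F − K)·e^(−rT) = (95.1446 − 92.99) × 0.962617 = 2.0741
Short position value = −(long value) = -$2.07

-$2.07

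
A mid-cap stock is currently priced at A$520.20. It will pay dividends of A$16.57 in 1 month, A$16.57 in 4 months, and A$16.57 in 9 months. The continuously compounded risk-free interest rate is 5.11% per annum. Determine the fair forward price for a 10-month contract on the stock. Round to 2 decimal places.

A$491.97

PV(dividends) I = 16.57·e^(−0.0511·1/12) + 16.57·e^(−0.0511·4/12) + 16.57·e^(−0.0511·9/12)
I = 16.4996 + 16.2901 + 15.9470 = 48.7367
F = (S − I)·e^(rT) = (520.20 − 48.7367) · e^(0.0511·10/12)
= 471.4633 · e^0.042583 = 471.4633 × 1.043503 = A$491.97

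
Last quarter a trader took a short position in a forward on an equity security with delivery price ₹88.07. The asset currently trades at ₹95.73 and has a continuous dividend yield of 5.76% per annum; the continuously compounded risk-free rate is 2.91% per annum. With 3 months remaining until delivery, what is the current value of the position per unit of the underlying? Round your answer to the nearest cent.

-₹6.93

Current fair forward for the remaining 3 months: F = S·e^((r − q)·T), (r − q) = 0.0291 − 0.0576 = -0.0285
F = 95.73 · e^(-0.0285 × 3/12) = 95.73 × 0.992900 = 95.0503
Value of long forward = (F − K)·e^(−rT) = (95.0503 − 88.07) · e^(−0.0291·3/12)
= 6.9803 × 0.992751 = 6.93
Short position value = −(long value) = -₹6.93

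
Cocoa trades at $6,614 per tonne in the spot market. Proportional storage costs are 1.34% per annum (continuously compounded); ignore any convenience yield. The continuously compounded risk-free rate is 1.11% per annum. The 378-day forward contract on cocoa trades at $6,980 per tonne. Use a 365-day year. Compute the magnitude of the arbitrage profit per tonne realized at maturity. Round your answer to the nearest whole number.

Fair forward: F* = S·e^(carry·T), with carry = (r + u) = 0.0111 + 0.0134 = 0.0245
F* = 6614 · e^(0.0245 × 378/365) = 6614 · e^0.025373 = 6614 × 1.025698 = $6783.9666
Market $6980 > fair $6783.9666: forward overpriced → cash-and-carry (buy spot, short the forward).
At maturity, profit = |F_mkt − F*| = |6980 − 6783.9666| = $196 per tonne

$196 per tonne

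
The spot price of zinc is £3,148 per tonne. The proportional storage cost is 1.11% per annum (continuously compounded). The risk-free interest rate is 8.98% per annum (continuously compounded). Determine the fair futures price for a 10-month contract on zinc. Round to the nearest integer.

£3,424 per tonne

Net carry = r + u − y = 0.0898 + 0.0111 − 0.0000 = 0.1009
F = S·e^((r+u−y)T) = 3148 · e^(0.1009 × 10/12) = 3148 · e^0.084083
= 3148 × 1.087719 = £3,424 per tonne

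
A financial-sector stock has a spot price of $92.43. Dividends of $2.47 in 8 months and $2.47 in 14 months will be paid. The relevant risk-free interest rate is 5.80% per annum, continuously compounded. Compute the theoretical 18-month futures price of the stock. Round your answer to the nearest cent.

$95.72

PV(dividends) I = 2.47·e^(−0.0580·8/12) + 2.47·e^(−0.0580·14/12)
I = 2.3763 + 2.3084 = 4.6847
F = (S − I)·e^(rT) = (92.43 − 4.6847) · e^(0.0580·18/12)
= 87.7453 · e^0.087000 = 87.7453 × 1.090897 = $95.72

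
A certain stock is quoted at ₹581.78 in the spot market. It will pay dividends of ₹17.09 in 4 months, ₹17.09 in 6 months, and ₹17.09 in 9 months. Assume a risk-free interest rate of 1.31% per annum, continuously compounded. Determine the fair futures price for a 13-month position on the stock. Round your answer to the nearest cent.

PV(dividends) I = 17.09·e^(−0.0131·4/12) + 17.09·e^(−0.0131·6/12) + 17.09·e^(−0.0131·9/12)
I = 17.0155 + 16.9784 + 16.9229 = 50.9168
F = (S − I)·e^(rT) = (581.78 − 50.9168) · e^(0.0131·13/12)
= 530.8632 · e^0.014192 = 530.8632 × 1.014293 = ₹538.45

₹538.45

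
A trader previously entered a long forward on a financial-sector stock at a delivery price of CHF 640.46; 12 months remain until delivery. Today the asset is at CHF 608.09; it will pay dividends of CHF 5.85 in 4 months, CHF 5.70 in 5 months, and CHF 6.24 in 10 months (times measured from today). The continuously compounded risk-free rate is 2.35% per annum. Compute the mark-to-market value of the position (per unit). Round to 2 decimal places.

-CHF 35.06

PV(remaining dividends) I = 5.85·e^(−0.0235·4/12) + 5.70·e^(−0.0235·5/12) + 6.24·e^(−0.0235·10/12) = 17.5678
Current forward F = (S − I)·e^(rT) = (608.09 − 17.5678)·e^(0.0235·12/12) = 590.5222 × 1.023778 = 604.5636
Value (long) = (F − K)·e^(−rT) = (604.5636 − 640.46) × 0.976774 = -35.0627
Value = -CHF 35.06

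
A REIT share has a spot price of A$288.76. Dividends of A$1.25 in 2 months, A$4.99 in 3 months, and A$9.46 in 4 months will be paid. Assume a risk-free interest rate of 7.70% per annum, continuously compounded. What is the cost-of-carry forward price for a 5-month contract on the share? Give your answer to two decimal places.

A$282.32

PV(dividends) I = 1.25·e^(−0.0770·2/12) + 4.99·e^(−0.0770·3/12) + 9.46·e^(−0.0770·4/12)
I = 1.2341 + 4.8949 + 9.2203 = 15.3493
F = (S − I)·e^(rT) = (288.76 − 15.3493) · e^(0.0770·5/12)
= 273.4107 · e^0.032083 = 273.4107 × 1.032603 = A$282.32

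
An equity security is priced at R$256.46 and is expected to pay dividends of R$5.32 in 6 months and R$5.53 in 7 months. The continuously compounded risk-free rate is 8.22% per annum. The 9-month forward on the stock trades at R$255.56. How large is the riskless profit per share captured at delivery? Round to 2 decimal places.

PV(dividends) I = 5.32·e^(−0.0822·6/12) + 5.53·e^(−0.0822·7/12) = 10.3769
Fair forward F* = (S − I)·e^(rT) = (256.46 − 10.3769)·e^0.061650 = 246.0831 × 1.063590 = 261.7315
Market R$255.56 < fair 261.7315: forward underpriced → reverse cash-and-carry (short the stock, invest proceeds at r, pay the dividends, go long the forward).
Profit at T = |F_mkt − F*| = |255.56 − 261.7315| = R$6.17 per share

R$6.17 per share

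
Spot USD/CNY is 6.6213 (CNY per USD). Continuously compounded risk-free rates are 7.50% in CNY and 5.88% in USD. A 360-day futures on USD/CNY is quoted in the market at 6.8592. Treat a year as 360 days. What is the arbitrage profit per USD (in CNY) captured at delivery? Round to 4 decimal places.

0.1298 per USD (in CNY)

Fair futures: F* = S·e^(carry·T), with carry = (r_CNY − r_USD) = 0.0750 − 0.0588 = 0.0162
F* = 6.6213 · e^(0.0162 × 360/360) = 6.6213 · e^0.016200 = 6.6213 × 1.016332 = 6.7294
Market 6.8592 > fair 6.7294: forward overpriced → cash-and-carry (buy spot, short the forward).
At maturity, profit = |F_mkt − F*| = |6.8592 − 6.7294| = 0.1298 per USD (in CNY)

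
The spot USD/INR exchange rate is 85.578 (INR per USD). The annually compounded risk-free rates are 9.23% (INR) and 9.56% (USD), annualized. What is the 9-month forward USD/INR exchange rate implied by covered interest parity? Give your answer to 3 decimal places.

85.385

By covered interest parity, F = S · (1+r_INR)^T / (1+r_USD)^T
= 85.578 × 1.068456 / 1.070876 = 85.578 × 0.997740
F = 85.385 INR per USD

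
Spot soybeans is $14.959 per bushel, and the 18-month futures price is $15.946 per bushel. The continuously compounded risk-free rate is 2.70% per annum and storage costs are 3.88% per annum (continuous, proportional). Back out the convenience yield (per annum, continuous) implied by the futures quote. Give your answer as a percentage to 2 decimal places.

2.32%

F = S·e^((r+u−y)T) ⇒ (r+u−y) = ln(F/S)/T
ln(15.946/14.959) = 0.063895; /T ⇒ 0.042597
y = r + u − ln(F/S)/T = 0.0270 + 0.0388 − 0.042597 = 0.023203
y = 2.32%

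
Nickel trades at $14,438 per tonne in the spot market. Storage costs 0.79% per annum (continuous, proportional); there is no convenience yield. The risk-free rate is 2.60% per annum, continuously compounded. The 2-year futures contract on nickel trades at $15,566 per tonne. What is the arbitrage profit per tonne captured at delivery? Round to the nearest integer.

$115 per tonne

Fair futures: F* = S·e^(carry·T), with carry = (r + u) = 0.0260 + 0.0079 = 0.0339
F* = 14438 · e^(0.0339 × 2) = 14438 · e^0.067800 = 14438 × 1.070151 = $15450.8401
Market $15566 > fair $15450.8401: forward overpriced → cash-and-carry (buy spot, short the forward).
At maturity, profit = |F_mkt − F*| = |15566 − 15450.8401| = $115 per tonne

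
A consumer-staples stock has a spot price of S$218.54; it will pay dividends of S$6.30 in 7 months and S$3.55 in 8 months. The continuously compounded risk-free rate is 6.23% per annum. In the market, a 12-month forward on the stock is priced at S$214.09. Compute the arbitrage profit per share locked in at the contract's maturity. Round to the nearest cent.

PV(dividends) I = 6.30·e^(−0.0623·7/12) + 3.55·e^(−0.0623·8/12) = 9.4807
Fair forward F* = (S − I)·e^(rT) = (218.54 − 9.4807)·e^0.062300 = 209.0593 × 1.064282 = 222.4980
Market S$214.09 < fair 222.4980: forward underpriced → reverse cash-and-carry (short the stock, invest proceeds at r, pay the dividends, go long the forward).
Profit at T = |F_mkt − F*| = |214.09 − 222.4980| = S$8.41 per share

S$8.41 per share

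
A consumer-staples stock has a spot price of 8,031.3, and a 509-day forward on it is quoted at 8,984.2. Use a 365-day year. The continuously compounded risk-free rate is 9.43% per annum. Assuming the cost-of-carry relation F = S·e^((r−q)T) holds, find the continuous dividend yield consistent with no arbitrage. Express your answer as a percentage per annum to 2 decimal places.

From F = S·e^((r−q)T): (r − q) = ln(F/S)/T
ln(8984.2/8031.3) = ln(1.118648) = 0.112121
(r − q) = 0.112121 / (509/365) = 0.080401
q = r − ln(F/S)/T = 0.0943 − 0.080401 = 0.013899
q = 1.39%

1.39%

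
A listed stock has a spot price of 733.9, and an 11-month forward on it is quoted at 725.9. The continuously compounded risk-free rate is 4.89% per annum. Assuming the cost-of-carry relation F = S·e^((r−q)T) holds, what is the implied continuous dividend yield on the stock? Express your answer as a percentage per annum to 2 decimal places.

From F = S·e^((r−q)T): (r − q) = ln(F/S)/T
ln(725.9/733.9) = ln(0.989099) = -0.010961
(r − q) = -0.010961 / (11/12) = -0.011957
q = r − ln(F/S)/T = 0.0489 + 0.011957 = 0.060857
q = 6.09%

6.09%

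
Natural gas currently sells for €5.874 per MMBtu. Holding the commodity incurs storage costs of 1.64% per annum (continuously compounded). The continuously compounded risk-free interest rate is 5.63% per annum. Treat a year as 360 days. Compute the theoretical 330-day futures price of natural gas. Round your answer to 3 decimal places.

€6.279 per MMBtu

Net carry = r + u − y = 0.0563 + 0.0164 − 0.0000 = 0.0727
F = S·e^((r+u−y)T) = 5.874 · e^(0.0727 × 330/360) = 5.874 · e^0.066642
= 5.874 × 1.068913 = €6.279 per MMBtu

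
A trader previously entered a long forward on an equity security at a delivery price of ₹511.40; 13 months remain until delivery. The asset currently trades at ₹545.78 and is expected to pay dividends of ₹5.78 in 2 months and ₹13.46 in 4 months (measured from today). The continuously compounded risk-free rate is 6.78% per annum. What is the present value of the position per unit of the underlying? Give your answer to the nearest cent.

₹51.72

PV(remaining dividends) I = 5.78·e^(−0.0678·2/12) + 13.46·e^(−0.0678·4/12) = 18.8743
Current forward F = (S − I)·e^(rT) = (545.78 − 18.8743)·e^(0.0678·13/12) = 526.9057 × 1.076215 = 567.0638
Value (long) = (F − K)·e^(−rT) = (567.0638 − 511.40) × 0.929183 = 51.7219
Value = ₹51.72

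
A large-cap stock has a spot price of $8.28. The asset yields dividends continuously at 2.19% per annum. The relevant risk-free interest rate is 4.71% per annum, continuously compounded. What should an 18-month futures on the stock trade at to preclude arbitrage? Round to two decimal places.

$8.60

F = S·e^((r − q)T) = 8.28 · e^((0.0471 − 0.0219) × 18/12)
= 8.28 · e^0.037800 = 8.28 × 1.038524
F = $8.60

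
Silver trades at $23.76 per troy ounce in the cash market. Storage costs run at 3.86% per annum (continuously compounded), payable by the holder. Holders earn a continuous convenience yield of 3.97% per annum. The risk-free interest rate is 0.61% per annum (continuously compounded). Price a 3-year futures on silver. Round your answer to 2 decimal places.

$24.12 per troy ounce

Net carry = r + u − y = 0.0061 + 0.0386 − 0.0397 = 0.0050
F = S·e^((r+u−y)T) = 23.76 · e^(0.0050 × 3) = 23.76 · e^0.015000
= 23.76 × 1.015113 = $24.12 per troy ounce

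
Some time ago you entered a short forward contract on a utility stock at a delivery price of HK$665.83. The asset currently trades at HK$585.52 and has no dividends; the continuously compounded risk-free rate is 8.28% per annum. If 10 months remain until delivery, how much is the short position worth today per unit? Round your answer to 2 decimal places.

Current fair forward for the remaining 10 months: F = S·e^(r·T), r = 0.0828
F = 585.52 · e^(0.0828 × 10/12) = 585.52 × 1.071436 = 627.3472
Value of long forward = (F − K)·e^(−rT) = (627.3472 − 665.83) · e^(−0.0828·10/12)
= -38.4828 × 0.933327 = -35.92
Short position value = −(long value) = HK$35.92

HK$35.92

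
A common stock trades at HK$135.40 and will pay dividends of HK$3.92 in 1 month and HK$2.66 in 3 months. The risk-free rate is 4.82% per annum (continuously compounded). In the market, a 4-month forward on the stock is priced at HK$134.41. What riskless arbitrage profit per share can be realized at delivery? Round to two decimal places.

PV(dividends) I = 3.92·e^(−0.0482·1/12) + 2.66·e^(−0.0482·3/12) = 6.5324
Fair forward F* = (S − I)·e^(rT) = (135.40 − 6.5324)·e^0.016067 = 128.8676 × 1.016197 = 130.9549
Market HK$134.41 > fair 130.9549: forward overpriced → cash-and-carry (borrow at r, buy the stock and collect the dividends, short the forward).
Profit at T = |F_mkt − F*| = |134.41 − 130.9549| = HK$3.46 per share

HK$3.46 per share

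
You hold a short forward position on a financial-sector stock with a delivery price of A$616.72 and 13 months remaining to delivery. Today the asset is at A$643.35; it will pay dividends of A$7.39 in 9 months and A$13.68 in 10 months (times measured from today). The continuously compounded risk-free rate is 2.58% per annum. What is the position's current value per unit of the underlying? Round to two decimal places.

PV(remaining dividends) I = 7.39·e^(−0.0258·9/12) + 13.68·e^(−0.0258·10/12) = 20.6374
Current forward F = (S − I)·e^(rT) = (643.35 − 20.6374)·e^(0.0258·13/12) = 622.7126 × 1.028344 = 640.3628
Value (long) = (F − K)·e^(−rT) = (640.3628 − 616.72) × 0.972437 = 22.9911
Short position value = −(long value) = -A$22.99

-A$22.99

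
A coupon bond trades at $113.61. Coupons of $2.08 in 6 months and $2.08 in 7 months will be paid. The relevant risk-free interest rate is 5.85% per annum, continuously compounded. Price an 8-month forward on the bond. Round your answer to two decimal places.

PV(coupons) I = 2.08·e^(−0.0585·6/12) + 2.08·e^(−0.0585·7/12)
I = 2.0200 + 2.0102 = 4.0302
F = (S − I)·e^(rT) = (113.61 − 4.0302) · e^(0.0585·8/12)
= 109.5798 · e^0.039000 = 109.5798 × 1.039770 = $113.94

$113.94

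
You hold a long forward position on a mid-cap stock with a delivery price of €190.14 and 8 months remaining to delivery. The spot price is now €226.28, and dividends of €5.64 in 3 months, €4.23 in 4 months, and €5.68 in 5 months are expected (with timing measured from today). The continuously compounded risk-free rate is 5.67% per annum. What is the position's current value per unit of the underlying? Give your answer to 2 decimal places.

€27.93

PV(remaining dividends) I = 5.64·e^(−0.0567·3/12) + 4.23·e^(−0.0567·4/12) + 5.68·e^(−0.0567·5/12) = 15.2588
Current forward F = (S − I)·e^(rT) = (226.28 − 15.2588)·e^(0.0567·8/12) = 211.0212 × 1.038524 = 219.1506
Value (long) = (F − K)·e^(−rT) = (219.1506 − 190.14) × 0.962906 = 27.9345
Value = €27.93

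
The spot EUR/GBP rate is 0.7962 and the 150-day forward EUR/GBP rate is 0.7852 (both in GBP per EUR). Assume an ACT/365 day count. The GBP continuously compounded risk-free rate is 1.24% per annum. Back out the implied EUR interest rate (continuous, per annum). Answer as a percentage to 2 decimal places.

4.63%

F = S·e^((r_GBP − r_EUR)T) ⇒ r_EUR = r_GBP − ln(F/S)/T
ln(0.7852/0.7962) = -0.013912; /(150/365) = -0.033853
r_EUR = 0.0124 + 0.033853 = 0.046253
r_EUR = 4.63%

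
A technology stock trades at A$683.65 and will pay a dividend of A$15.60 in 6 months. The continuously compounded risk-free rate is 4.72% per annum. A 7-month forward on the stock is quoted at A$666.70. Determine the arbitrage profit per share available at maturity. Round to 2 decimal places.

A$20.37 per share

PV(dividends) I = 15.60·e^(−0.0472·6/12) = 15.2362
Fair forward F* = (S − I)·e^(rT) = (683.65 − 15.2362)·e^0.027533 = 668.4138 × 1.027916 = 687.0732
Market A$666.70 < fair 687.0732: forward underpriced → reverse cash-and-carry (short the stock, invest proceeds at r, pay the dividends, go long the forward).
Profit at T = |F_mkt − F*| = |666.70 − 687.0732| = A$20.37 per share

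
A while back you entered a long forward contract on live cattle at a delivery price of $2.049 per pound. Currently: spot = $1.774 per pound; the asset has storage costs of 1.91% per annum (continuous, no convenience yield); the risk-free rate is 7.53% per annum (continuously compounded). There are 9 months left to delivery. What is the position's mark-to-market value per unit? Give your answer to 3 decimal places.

-$0.137 per pound

Current fair forward for the remaining 9 months: F = S·e^((r + u)·T), (r + u) = 0.0753 + 0.0191 = 0.0944
F = 1.774 · e^(0.0944 × 9/12) = 1.774 × 1.073367 = 1.9042
Value of long forward = (F − K)·e^(−rT) = (1.9042 − 2.049) · e^(−0.0753·9/12)
= -0.1448 × 0.945090 = -0.137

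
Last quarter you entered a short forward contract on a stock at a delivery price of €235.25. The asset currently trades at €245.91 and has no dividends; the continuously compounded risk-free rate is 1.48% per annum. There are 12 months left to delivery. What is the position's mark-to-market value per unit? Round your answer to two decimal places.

-€14.12

Current fair forward for the remaining 12 months: F = S·e^(r·T), r = 0.0148
F = 245.91 · e^(0.0148 × 12/12) = 245.91 × 1.014910 = 249.5765
Value of long forward = (F − K)·e^(−rT) = (249.5765 − 235.25) · e^(−0.0148·12/12)
= 14.3265 × 0.985309 = 14.12
Short position value = −(long value) = -€14.12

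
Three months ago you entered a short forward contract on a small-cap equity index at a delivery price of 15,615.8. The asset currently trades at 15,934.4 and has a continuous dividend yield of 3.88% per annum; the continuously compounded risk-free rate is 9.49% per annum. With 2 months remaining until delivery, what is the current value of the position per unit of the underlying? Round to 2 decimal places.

-460.94

Current fair forward for the remaining 2 months: F = S·e^((r − q)·T), (r − q) = 0.0949 − 0.0388 = 0.0561
F = 15934.4 · e^(0.0561 × 2/12) = 15934.4 × 1.00939385 = 16084.0854
Value of long forward = (F − K)·e^(−rT) = (16084.0854 − 15615.8) · e^(−0.0949·2/12)
= 468.2854 × 0.98430776 = 460.94
Short position value = −(long value) = -460.94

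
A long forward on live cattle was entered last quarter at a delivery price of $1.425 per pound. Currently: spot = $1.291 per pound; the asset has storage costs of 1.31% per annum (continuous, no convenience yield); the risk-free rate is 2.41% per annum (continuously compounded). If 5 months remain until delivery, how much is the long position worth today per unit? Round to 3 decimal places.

-$0.113 per pound

Current fair forward for the remaining 5 months: F = S·e^((r + u)·T), (r + u) = 0.0241 + 0.0131 = 0.0372
F = 1.291 · e^(0.0372 × 5/12) = 1.291 × 1.015621 = 1.3112
Value of long forward = (F − K)·e^(−rT) = (1.3112 − 1.425) · e^(−0.0241·5/12)
= -0.1138 × 0.990009 = -0.113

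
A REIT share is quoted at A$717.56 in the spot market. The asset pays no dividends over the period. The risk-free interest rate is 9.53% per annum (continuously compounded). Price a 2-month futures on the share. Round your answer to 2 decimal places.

A$729.05

F = S·e^(rT) = 717.56 · e^(0.0953 × 2/12)
= 717.56 · e^0.015883 = 717.56 × 1.016010
F = A$729.05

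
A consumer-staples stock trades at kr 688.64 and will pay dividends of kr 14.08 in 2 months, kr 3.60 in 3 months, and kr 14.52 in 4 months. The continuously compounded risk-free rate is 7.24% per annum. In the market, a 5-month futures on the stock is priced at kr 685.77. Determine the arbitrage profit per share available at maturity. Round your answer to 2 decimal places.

kr 8.63 per share

PV(dividends) I = 14.08·e^(−0.0724·2/12) + 3.60·e^(−0.0724·3/12) + 14.52·e^(−0.0724·4/12) = 31.6203
Fair futures F* = (S − I)·e^(rT) = (688.64 − 31.6203)·e^0.030167 = 657.0197 × 1.030627 = 677.1422
Market kr 685.77 > fair 677.1422: forward overpriced → cash-and-carry (borrow at r, buy the stock and collect the dividends, short the forward).
Profit at T = |F_mkt − F*| = |685.77 − 677.1422| = kr 8.63 per share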